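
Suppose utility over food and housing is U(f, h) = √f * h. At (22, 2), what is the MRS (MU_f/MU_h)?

MU_f = 0.5·f^(-0.5)·h and MU_h = √f.
MRS = MU_f/MU_h = (0.5)·h/f.
At (22, 2): MRS = 1/22.
That is, one extra unit of f is worth 1/22 units of h at the margin.

MRS = 1/22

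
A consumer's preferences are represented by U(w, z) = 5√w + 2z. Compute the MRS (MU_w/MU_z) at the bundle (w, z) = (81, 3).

MRS = 5/36

MU_w = 5/(2√w), MU_z = 2.
MRS = 5/(2√w) ÷ 2.
At (81, 3): MRS = 5/36.
The indifference curve has slope −5/36 at this bundle.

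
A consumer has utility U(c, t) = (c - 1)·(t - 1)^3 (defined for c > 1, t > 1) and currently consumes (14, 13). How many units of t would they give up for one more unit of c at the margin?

MU_c = (t−1)^3, MU_t = 3·(c−1)·(t−1)^2.
MRS = (1/3)·(t−1)/(c−1).
At (14, 13): MRS = 4/13.
So at (14, 13) the consumer would give up 4/13 units of t for one more unit of c.

MRS = 4/13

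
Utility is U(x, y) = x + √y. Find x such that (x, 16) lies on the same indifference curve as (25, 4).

U(25, 4) = 27.
Set U(x, 16) = 27 and solve.
With y = 16: √16 = 4, so x = 27 − 4 = 23.
Check: U(23, 16) = 27.

x = 23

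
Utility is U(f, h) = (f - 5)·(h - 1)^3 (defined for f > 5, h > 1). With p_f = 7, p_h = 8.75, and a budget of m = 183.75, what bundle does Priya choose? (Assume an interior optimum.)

MU_f = (h−1)^3, MU_h = 3·(f−5)·(h−1)^2.
MRS = (1/3)·(h−1)/(f−5).
Tangency: set MRS = p_f/p_h = 7/8.75 = 0.8.
So (1/3)·(h − 1)/(f − 5) = 0.8, i.e. (h − 1) = 2.4·(f − 5).
Rewrite the budget in excess-of-subsistence terms: 7·(f − 5) + 8.75·(h − 1) = 183.75 − 7·5 − 8.75·1 = 140.
Substituting, 28·(f − 5) = 140, so f − 5 = 5 and f* = 10.
Then h − 1 = 2.4·5 = 12, so h* = 13.

f* = 10, h* = 13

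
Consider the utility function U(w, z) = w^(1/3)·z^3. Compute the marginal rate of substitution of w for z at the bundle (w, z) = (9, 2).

MRS = 2/81

MU_w = 1/3·w^(-2/3)·z^3 and MU_z = 3·w^(1/3)·z^2.
MRS = MU_w/MU_z = (1/9)·z/w.
At (9, 2): MRS = 2/81.
So at (9, 2) the consumer would give up 2/81 units of z for one more unit of w.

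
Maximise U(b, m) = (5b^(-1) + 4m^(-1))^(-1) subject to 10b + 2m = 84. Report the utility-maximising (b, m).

For CES with ρ = -1, MRS = (5/4)·(m/b)^2.
Tangency: set MRS = p_b/p_m = 10/2 = 5.
So (m/b)^2 = 4; taking the square root, m/b = 2, i.e. m = 2·b.
Substitute into the budget 10·b + 2·m = 84: 14·b = 84, so b* = 6 and m* = 2·6 = 12.

b* = 6, m* = 12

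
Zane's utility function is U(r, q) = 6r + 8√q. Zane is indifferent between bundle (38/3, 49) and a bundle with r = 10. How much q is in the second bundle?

q = 81

U(38/3, 49) = 132.
Set U(10, q) = 132 and solve.
With r = 10: 8√q = 132 − 6·10 = 72, so √q = 9 and q = 81.
Check: U(10, 81) = 132.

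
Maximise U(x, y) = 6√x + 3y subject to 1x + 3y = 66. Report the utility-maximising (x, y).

MU_x = 6/(2√x), MU_y = 3.
MRS = 6/(2√x) ÷ 3.
Tangency: set MRS = p_x/p_y = 1/3.
MRS depends only on x: 1/√x = 1/3 ⇒ √x = 1/(1/3) = 3 ⇒ x* = 9.
From the budget, 3·y = 66 − 1·9 = 57, so y* = 19.

x* = 9, y* = 19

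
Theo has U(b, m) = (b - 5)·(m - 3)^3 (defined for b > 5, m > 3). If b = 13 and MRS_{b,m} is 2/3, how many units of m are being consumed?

m = 19

MU_b = (m−3)^3, MU_m = 3·(b−5)·(m−3)^2.
MRS = (1/3)·(m−3)/(b−5).
Substitute b = 13: MRS = (m − 3)/24. Setting this equal to 2/3 gives m − 3 = (2/3)·24 = 16, so m = 19.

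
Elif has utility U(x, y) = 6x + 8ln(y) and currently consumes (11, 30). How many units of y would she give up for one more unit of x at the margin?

MU_x = 6, MU_y = 8/y.
MRS = 6 ÷ (8/y).
At (11, 30): MRS = 22.5.
So at (11, 30) the consumer would give up 22.5 units of y for one more unit of x.

MRS = 22.5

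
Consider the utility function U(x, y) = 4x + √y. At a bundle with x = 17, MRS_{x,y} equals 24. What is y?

MU_x = 4, MU_y = 1/(2√y).
MRS = 4 ÷ (1/(2√y)).
MRS depends only on y: 8·√y = 24 ⇒ √y = 24/8 = 3 ⇒ y = 9.

y = 9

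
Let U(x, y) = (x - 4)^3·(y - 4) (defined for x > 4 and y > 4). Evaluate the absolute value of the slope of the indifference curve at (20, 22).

MU_x = 3·(x−4)^2·(y−4), MU_y = (x−4)^3.
MRS = (3/1)·(y−4)/(x−4).
At (20, 22): MRS = 3.375.
That is, one extra unit of x is worth 3.375 units of y at the margin.

MRS = 3.375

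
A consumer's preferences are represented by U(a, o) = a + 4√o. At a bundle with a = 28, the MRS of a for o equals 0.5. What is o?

MU_a = 1, MU_o = 4/(2√o).
MRS = 1 ÷ (4/(2√o)).
MRS depends only on o: 0.5·√o = 0.5 ⇒ √o = 0.5/0.5 = 1 ⇒ o = 1.

o = 1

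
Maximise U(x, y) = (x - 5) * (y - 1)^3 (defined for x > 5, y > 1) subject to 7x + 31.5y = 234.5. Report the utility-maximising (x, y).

MU_x = (y−1)^3, MU_y = 3·(x−5)·(y−1)^2.
MRS = (1/3)·(y−1)/(x−5).
Tangency: set MRS = p_x/p_y = 7/31.5 = 2/9.
So (1/3)·(y − 1)/(x − 5) = 2/9, i.e. (y − 1) = (2/3)·(x − 5).
Rewrite the budget in excess-of-subsistence terms: 7·(x − 5) + 31.5·(y − 1) = 234.5 − 7·5 − 31.5·1 = 168.
Substituting, 28·(x − 5) = 168, so x − 5 = 6 and x* = 11.
Then y − 1 = (2/3)·6 = 4, so y* = 5.

x* = 11, y* = 5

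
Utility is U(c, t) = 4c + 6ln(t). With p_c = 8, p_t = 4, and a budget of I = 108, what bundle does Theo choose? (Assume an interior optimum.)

MU_c = 4, MU_t = 6/t.
MRS = 4 ÷ (6/t).
Tangency: set MRS = p_c/p_t = 8/4 = 2.
MRS depends only on t: (2/3)·t = 2 ⇒ t* = 2/(2/3) = 3.
From the budget, 8·c = 108 − 4·3 = 96, so c* = 12.

c* = 12, t* = 3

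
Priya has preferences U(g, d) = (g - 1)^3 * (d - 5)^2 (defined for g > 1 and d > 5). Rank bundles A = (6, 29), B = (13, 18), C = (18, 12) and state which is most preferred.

Bundle B

Evaluate utility at each bundle:
U(A) = 72000.
U(B) = 292032.
U(C) = 240737.
Highest utility is B, so B ≻ C ≻ A.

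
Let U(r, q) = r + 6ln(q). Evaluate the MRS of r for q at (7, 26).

MRS = 13/3

MU_r = 1, MU_q = 6/q.
MRS = 1 ÷ (6/q).
At (7, 26): MRS = 13/3.
That is, one extra unit of r is worth 13/3 units of q at the margin.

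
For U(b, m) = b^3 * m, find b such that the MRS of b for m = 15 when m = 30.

MU_b = 3·b^2·m and MU_m = b^3.
MRS = MU_b/MU_m = (3/1)·m/b.
Substitute m = 30: MRS = 90/b. Setting 90/b = 15 gives b = 90/15 = 6.

b = 6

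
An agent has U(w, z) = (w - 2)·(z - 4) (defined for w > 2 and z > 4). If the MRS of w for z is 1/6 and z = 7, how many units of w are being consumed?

w = 20

MU_w = (z−4), MU_z = (w−2).
MRS = (z−4)/(w−2).
Substitute z = 7: MRS = 3/(w − 2). Setting this equal to 1/6 gives w − 2 = 3/(1/6) = 18, so w = 20.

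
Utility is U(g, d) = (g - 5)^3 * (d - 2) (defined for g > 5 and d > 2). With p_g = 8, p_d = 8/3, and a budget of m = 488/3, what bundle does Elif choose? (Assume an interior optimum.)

MU_g = 3·(g−5)^2·(d−2), MU_d = (g−5)^3.
MRS = (3/1)·(d−2)/(g−5).
Tangency: set MRS = p_g/p_d = 8/(8/3) = 3.
So (3/1)·(d − 2)/(g − 5) = 3, i.e. (d − 2) = (g − 5).
Rewrite the budget in excess-of-subsistence terms: 8·(g − 5) + (8/3)·(d − 2) = 488/3 − 8·5 − (8/3)·2 = 352/3.
Substituting, (32/3)·(g − 5) = 352/3, so g − 5 = 11 and g* = 16.
Then d − 2 = 11, so d* = 13.

g* = 16, d* = 13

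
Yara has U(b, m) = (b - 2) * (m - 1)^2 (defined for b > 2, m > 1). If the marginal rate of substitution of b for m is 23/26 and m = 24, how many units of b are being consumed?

b = 15

MU_b = (m−1)^2, MU_m = 2·(b−2)·(m−1).
MRS = (1/2)·(m−1)/(b−2).
Substitute m = 24: MRS = 11.5/(b − 2). Setting this equal to 23/26 gives b − 2 = 11.5/(23/26) = 13, so b = 15.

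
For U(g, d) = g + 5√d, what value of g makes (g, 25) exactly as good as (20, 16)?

g = 15

U(20, 16) = 40.
Set U(g, 25) = 40 and solve.
With d = 25: √25 = 5, so g = 40 − 5·5 = 15.
Check: U(15, 25) = 40.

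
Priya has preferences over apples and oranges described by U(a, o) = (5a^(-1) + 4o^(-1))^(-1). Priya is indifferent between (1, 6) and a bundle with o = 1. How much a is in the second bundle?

U depends on (a, o) only through S = 5a^(-1) + 4o^(-1), so equal utility means equal S. At (1, 6): S = 17/3.
With o = 1: 4·1^(-1) = 4, so 5a^(-1) = 17/3 − 4 = 5/3, i.e. a^(-1) = 1/3.
Hence a = 1/(1/3) = 3.
Check: U(3, 1) = 0.1765.

a = 3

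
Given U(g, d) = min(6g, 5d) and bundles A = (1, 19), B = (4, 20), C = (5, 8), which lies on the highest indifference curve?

Bundle C

Evaluate utility at each bundle:
U(A) = 6.
U(B) = 24.
U(C) = 30.
Highest utility is C, so C ≻ B ≻ A.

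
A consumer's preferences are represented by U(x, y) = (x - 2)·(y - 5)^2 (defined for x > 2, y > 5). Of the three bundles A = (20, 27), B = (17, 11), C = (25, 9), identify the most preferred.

Bundle A

Evaluate utility at each bundle:
U(A) = 8712.
U(B) = 540.
U(C) = 368.
Highest utility is A, so A ≻ B ≻ C.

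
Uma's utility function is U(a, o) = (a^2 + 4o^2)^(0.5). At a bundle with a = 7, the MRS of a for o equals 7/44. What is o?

o = 11

For CES with ρ = 2, MRS = (1/4)·(o/a)^(-1).
Setting (1/4)·(o/7)^(-1) = 7/44 gives (o/7)^(-1) = 7/11, so o/7 = 11/7 and o = 11.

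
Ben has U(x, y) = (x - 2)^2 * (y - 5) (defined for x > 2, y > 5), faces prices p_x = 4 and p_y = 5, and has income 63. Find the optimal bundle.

MU_x = 2·(x−2)·(y−5), MU_y = (x−2)^2.
MRS = (2/1)·(y−5)/(x−2).
Tangency: set MRS = p_x/p_y = 4/5 = 0.8.
So (2/1)·(y − 5)/(x − 2) = 0.8, i.e. (y − 5) = 0.4·(x − 2).
Rewrite the budget in excess-of-subsistence terms: 4·(x − 2) + 5·(y − 5) = 63 − 4·2 − 5·5 = 30.
Substituting, 6·(x − 2) = 30, so x − 2 = 5 and x* = 7.
Then y − 5 = 0.4·5 = 2, so y* = 7.

x* = 7, y* = 7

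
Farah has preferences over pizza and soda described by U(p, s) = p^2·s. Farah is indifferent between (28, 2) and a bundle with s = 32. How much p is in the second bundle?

U(28, 2) = 1568.
Set U(p, 32) = 1568 and solve.
With s = 32: p^2 = 1568/32 = 49; taking the square root, p = 7.
Check: U(7, 32) = 1568.

p = 7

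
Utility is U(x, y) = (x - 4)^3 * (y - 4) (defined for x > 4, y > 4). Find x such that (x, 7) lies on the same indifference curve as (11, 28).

x = 18

U(11, 28) = 8232.
Set U(x, 7) = 8232 and solve.
With y = 7: (7 − 4) = 3, so (x − 4)^3 = 8232/3 = 2744.
Taking the cube root (with x > 4): x − 4 = 14, so x = 18.
Check: U(18, 7) = 8232.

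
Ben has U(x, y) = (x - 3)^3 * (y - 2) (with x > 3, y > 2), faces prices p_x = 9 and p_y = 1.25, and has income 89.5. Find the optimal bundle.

MU_x = 3·(x−3)^2·(y−2), MU_y = (x−3)^3.
MRS = (3/1)·(y−2)/(x−3).
Tangency: set MRS = p_x/p_y = 9/1.25 = 7.2.
So (3/1)·(y − 2)/(x − 3) = 7.2, i.e. (y − 2) = 2.4·(x − 3).
Rewrite the budget in excess-of-subsistence terms: 9·(x − 3) + 1.25·(y − 2) = 89.5 − 9·3 − 1.25·2 = 60.
Substituting, 12·(x − 3) = 60, so x − 3 = 5 and x* = 8.
Then y − 2 = 2.4·5 = 12, so y* = 14.

x* = 8, y* = 14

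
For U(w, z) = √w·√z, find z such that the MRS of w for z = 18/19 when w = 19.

MU_w = 0.5·w^(-0.5)·√z and MU_z = 0.5·√w·z^(-0.5).
MRS = MU_w/MU_z = z/w.
Substitute w = 19: MRS = z/19. Setting z/19 = 18/19 gives z = (18/19)·19 = 18.

z = 18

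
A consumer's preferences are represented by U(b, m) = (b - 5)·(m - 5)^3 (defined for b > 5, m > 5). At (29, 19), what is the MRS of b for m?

MU_b = (m−5)^3, MU_m = 3·(b−5)·(m−5)^2.
MRS = (1/3)·(m−5)/(b−5).
At (29, 19): MRS = 7/36.
The indifference curve has slope −7/36 at this bundle.

MRS = 7/36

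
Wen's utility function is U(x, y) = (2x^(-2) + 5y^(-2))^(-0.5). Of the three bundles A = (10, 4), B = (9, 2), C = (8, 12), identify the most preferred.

Evaluate utility at each bundle:
U(A) = 1.734.
U(B) = 0.886.
U(C) = 3.893.
Highest utility is C, so C ≻ A ≻ B.

Bundle C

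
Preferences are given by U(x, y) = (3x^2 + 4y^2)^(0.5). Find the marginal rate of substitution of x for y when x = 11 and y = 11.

For CES with ρ = 2, MRS = (3/4)·(y/x)^(-1).
At (11, 11): MRS = 0.75.
That is, one extra unit of x is worth 0.75 units of y at the margin.

MRS = 0.75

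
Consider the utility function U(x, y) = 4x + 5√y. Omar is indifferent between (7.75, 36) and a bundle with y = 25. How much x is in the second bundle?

x = 9

U(7.75, 36) = 61.
Set U(x, 25) = 61 and solve.
With y = 25: √25 = 5, so 4x = 61 − 5·5 = 36 and x = 9.
Check: U(9, 25) = 61.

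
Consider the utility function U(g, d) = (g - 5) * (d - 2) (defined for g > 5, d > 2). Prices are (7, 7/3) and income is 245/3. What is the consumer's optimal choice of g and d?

MU_g = (d−2), MU_d = (g−5).
MRS = (d−2)/(g−5).
Tangency: set MRS = p_g/p_d = 7/(7/3) = 3.
So (d − 2)/(g − 5) = 3, i.e. (d − 2) = 3·(g − 5).
Rewrite the budget in excess-of-subsistence terms: 7·(g − 5) + (7/3)·(d − 2) = 245/3 − 7·5 − (7/3)·2 = 42.
Substituting, 14·(g − 5) = 42, so g − 5 = 3 and g* = 8.
Then d − 2 = 3·3 = 9, so d* = 11.

g* = 8, d* = 11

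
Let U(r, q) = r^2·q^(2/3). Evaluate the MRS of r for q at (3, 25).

MRS = 25

MU_r = 2·r·q^(2/3) and MU_q = 2/3·r^2·q^(-1/3).
MRS = MU_r/MU_q = (3)·q/r.
At (3, 25): MRS = 25.
So at (3, 25) the consumer would give up 25 units of q for one more unit of r.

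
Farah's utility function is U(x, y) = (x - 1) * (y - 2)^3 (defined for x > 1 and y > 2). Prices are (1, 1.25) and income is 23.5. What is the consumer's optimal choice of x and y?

MU_x = (y−2)^3, MU_y = 3·(x−1)·(y−2)^2.
MRS = (1/3)·(y−2)/(x−1).
Tangency: set MRS = p_x/p_y = 1/1.25 = 0.8.
So (1/3)·(y − 2)/(x − 1) = 0.8, i.e. (y − 2) = 2.4·(x − 1).
Rewrite the budget in excess-of-subsistence terms: 1·(x − 1) + 1.25·(y − 2) = 23.5 − 1·1 − 1.25·2 = 20.
Substituting, 4·(x − 1) = 20, so x − 1 = 5 and x* = 6.
Then y − 2 = 2.4·5 = 12, so y* = 14.

x* = 6, y* = 14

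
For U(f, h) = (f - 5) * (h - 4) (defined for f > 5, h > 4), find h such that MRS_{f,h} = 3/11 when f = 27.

h = 10

MU_f = (h−4), MU_h = (f−5).
MRS = (h−4)/(f−5).
Substitute f = 27: MRS = (h − 4)/22. Setting this equal to 3/11 gives h − 4 = (3/11)·22 = 6, so h = 10.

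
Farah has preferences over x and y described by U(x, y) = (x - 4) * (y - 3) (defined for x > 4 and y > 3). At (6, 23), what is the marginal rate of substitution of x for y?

MRS = 10

MU_x = (y−3), MU_y = (x−4).
MRS = (y−3)/(x−4).
At (6, 23): MRS = 10.
That is, one extra unit of x is worth 10 units of y at the margin.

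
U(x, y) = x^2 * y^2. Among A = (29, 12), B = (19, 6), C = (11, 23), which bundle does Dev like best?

Evaluate utility at each bundle:
U(A) = 121104.
U(B) = 12996.
U(C) = 64009.
Highest utility is A, so A ≻ C ≻ B.

Bundle A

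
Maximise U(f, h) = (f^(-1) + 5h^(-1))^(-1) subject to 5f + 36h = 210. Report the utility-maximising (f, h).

For CES with ρ = -1, MRS = (1/5)·(h/f)^2.
Tangency: set MRS = p_f/p_h = 5/36.
So (h/f)^2 = 25/36; taking the square root, h/f = 5/6, i.e. h = (5/6)·f.
Substitute into the budget 5·f + 36·h = 210: 35·f = 210, so f* = 6 and h* = (5/6)·6 = 5.

f* = 6, h* = 5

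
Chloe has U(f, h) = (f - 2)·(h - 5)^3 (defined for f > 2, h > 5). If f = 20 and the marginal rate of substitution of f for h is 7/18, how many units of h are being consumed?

h = 26

MU_f = (h−5)^3, MU_h = 3·(f−2)·(h−5)^2.
MRS = (1/3)·(h−5)/(f−2).
Substitute f = 20: MRS = (h − 5)/54. Setting this equal to 7/18 gives h − 5 = (7/18)·54 = 21, so h = 26.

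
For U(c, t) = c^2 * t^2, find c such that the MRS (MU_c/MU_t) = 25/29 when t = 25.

MU_c = 2·c·t^2 and MU_t = 2·c^2·t.
MRS = MU_c/MU_t = t/c.
Substitute t = 25: MRS = 25/c. Setting 25/c = 25/29 gives c = 25/(25/29) = 29.

c = 29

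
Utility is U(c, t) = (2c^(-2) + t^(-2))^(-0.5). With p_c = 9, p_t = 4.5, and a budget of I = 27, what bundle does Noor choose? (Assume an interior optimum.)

For CES with ρ = -2, MRS = (2/1)·(t/c)^3.
Tangency: set MRS = p_c/p_t = 9/4.5 = 2.
So (t/c)^3 = 1; taking the cube root, t/c = 1, i.e. t = c.
Substitute into the budget 9·c + 4.5·t = 27: 13.5·c = 27, so c* = 2 and t* = 2.

c* = 2, t* = 2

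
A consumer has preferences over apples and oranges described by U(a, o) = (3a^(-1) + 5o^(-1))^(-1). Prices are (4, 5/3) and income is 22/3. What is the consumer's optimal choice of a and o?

For CES with ρ = -1, MRS = (3/5)·(o/a)^2.
Tangency: set MRS = p_a/p_o = 4/(5/3) = 2.4.
So (o/a)^2 = 4; taking the square root, o/a = 2, i.e. o = 2·a.
Substitute into the budget 4·a + (5/3)·o = 22/3: (22/3)·a = 22/3, so a* = 1 and o* = 2·1 = 2.

a* = 1, o* = 2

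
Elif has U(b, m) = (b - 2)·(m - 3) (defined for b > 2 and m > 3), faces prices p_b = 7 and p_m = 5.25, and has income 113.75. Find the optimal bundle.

b* = 8, m* = 11

MU_b = (m−3), MU_m = (b−2).
MRS = (m−3)/(b−2).
Tangency: set MRS = p_b/p_m = 7/5.25 = 4/3.
So (m − 3)/(b − 2) = 4/3, i.e. (m − 3) = (4/3)·(b − 2).
Rewrite the budget in excess-of-subsistence terms: 7·(b − 2) + 5.25·(m − 3) = 113.75 − 7·2 − 5.25·3 = 84.
Substituting, 14·(b − 2) = 84, so b − 2 = 6 and b* = 8.
Then m − 3 = (4/3)·6 = 8, so m* = 11.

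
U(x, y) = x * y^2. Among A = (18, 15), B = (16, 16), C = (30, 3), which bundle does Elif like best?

Evaluate utility at each bundle:
U(A) = 4050.
U(B) = 4096.
U(C) = 270.
Highest utility is B, so B ≻ A ≻ C.

Bundle B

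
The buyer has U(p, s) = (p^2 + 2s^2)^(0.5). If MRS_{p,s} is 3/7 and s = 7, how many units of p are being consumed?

For CES with ρ = 2, MRS = (1/2)·(s/p)^(-1).
Setting (1/2)·(7/p)^(-1) = 3/7 gives (7/p)^(-1) = 6/7, so 7/p = 7/6 and p = 6.

p = 6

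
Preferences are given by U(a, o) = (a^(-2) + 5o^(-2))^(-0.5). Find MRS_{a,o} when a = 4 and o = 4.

MRS = 0.2

For CES with ρ = -2, MRS = (1/5)·(o/a)^3.
At (4, 4): MRS = 0.2.
That is, one extra unit of a is worth 0.2 units of o at the margin.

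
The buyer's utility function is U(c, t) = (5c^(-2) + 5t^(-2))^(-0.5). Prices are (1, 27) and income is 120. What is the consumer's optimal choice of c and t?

c* = 12, t* = 4

For CES with ρ = -2, MRS = (t/c)^3.
Tangency: set MRS = p_c/p_t = 1/27.
So (t/c)^3 = 1/27; taking the cube root, t/c = 1/3, i.e. t = (1/3)·c.
Substitute into the budget 1·c + 27·t = 120: 10·c = 120, so c* = 12 and t* = (1/3)·12 = 4.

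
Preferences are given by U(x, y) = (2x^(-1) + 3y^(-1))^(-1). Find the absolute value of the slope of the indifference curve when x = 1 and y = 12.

MRS = 96

For CES with ρ = -1, MRS = (2/3)·(y/x)^2.
At (1, 12): MRS = 96.
That is, one extra unit of x is worth 96 units of y at the margin.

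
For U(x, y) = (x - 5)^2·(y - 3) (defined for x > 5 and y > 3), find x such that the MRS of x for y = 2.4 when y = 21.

x = 20

MU_x = 2·(x−5)·(y−3), MU_y = (x−5)^2.
MRS = (2/1)·(y−3)/(x−5).
Substitute y = 21: MRS = 36/(x − 5). Setting this equal to 2.4 gives x − 5 = 36/2.4 = 15, so x = 20.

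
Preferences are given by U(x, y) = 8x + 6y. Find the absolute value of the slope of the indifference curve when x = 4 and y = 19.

MU_x = 8, MU_y = 6, so MRS = 8/6 = 4/3 at every bundle.
At (4, 19): MRS = 4/3.
So at (4, 19) the consumer would give up 4/3 units of y for one more unit of x.

MRS = 4/3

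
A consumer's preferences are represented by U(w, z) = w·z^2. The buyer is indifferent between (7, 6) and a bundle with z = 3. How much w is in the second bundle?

U(7, 6) = 252.
Set U(w, 3) = 252 and solve.
With z = 3: 3^2 = 9, so w = 252/9 = 28.
Check: U(28, 3) = 252.

w = 28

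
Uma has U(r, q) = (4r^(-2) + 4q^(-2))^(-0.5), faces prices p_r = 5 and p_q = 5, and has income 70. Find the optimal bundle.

r* = 7, q* = 7

For CES with ρ = -2, MRS = (q/r)^3.
Tangency: set MRS = p_r/p_q = 5/5 = 1.
So (q/r)^3 = 1; taking the cube root, q/r = 1, i.e. q = r.
Substitute into the budget 5·r + 5·q = 70: 10·r = 70, so r* = 7 and q* = 7.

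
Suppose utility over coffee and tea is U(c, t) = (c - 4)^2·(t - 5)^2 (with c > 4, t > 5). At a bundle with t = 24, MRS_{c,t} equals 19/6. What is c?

MU_c = 2·(c−4)·(t−5)^2, MU_t = 2·(c−4)^2·(t−5).
MRS = (t−5)/(c−4).
Substitute t = 24: MRS = 19/(c − 4). Setting this equal to 19/6 gives c − 4 = 19/(19/6) = 6, so c = 10.

c = 10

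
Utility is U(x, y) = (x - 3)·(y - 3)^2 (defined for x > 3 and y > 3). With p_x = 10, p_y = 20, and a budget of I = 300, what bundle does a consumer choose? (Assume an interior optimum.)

MU_x = (y−3)^2, MU_y = 2·(x−3)·(y−3).
MRS = (1/2)·(y−3)/(x−3).
Tangency: set MRS = p_x/p_y = 10/20 = 0.5.
So (1/2)·(y − 3)/(x − 3) = 0.5, i.e. (y − 3) = (x − 3).
Rewrite the budget in excess-of-subsistence terms: 10·(x − 3) + 20·(y − 3) = 300 − 10·3 − 20·3 = 210.
Substituting, 30·(x − 3) = 210, so x − 3 = 7 and x* = 10.
Then y − 3 = 7, so y* = 10.

x* = 10, y* = 10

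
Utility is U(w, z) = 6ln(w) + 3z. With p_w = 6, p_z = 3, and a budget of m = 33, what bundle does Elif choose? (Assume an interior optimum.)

w* = 1, z* = 9

MU_w = 6/w, MU_z = 3.
MRS = 6/w ÷ 3.
Tangency: set MRS = p_w/p_z = 6/3 = 2.
MRS depends only on w: 2/w = 2 ⇒ w* = 2/2 = 1.
From the budget, 3·z = 33 − 6·1 = 27, so z* = 9.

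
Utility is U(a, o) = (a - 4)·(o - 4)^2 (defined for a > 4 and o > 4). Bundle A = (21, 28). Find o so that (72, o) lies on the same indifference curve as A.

o = 16

U(21, 28) = 9792.
Set U(72, o) = 9792 and solve.
With a = 72: (72 − 4) = 68, so (o − 4)^2 = 9792/68 = 144.
Taking the square root (with o > 4): o − 4 = 12, so o = 16.
Check: U(72, 16) = 9792.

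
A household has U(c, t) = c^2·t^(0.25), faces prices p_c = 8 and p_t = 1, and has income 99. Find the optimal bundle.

c* = 11, t* = 11

MU_c = 2·c·t^(0.25) and MU_t = 0.25·c^2·t^(-0.75).
MRS = MU_c/MU_t = (8)·t/c.
Tangency: set MRS = p_c/p_t = 8/1 = 8.
So (8)·t/c = 8, i.e. t = c.
Substitute into the budget 8·c + 1·t = 99: 9·c = 99, so c* = 11.
Then t* = 11.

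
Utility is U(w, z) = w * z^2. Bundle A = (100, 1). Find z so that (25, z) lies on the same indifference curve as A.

z = 2

U(100, 1) = 100.
Set U(25, z) = 100 and solve.
With w = 25: z^2 = 100/25 = 4; taking the square root, z = 2.
Check: U(25, 2) = 100.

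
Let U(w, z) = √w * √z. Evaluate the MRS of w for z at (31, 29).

MU_w = 0.5·w^(-0.5)·√z and MU_z = 0.5·√w·z^(-0.5).
MRS = MU_w/MU_z = z/w.
At (31, 29): MRS = 29/31.
The indifference curve has slope −29/31 at this bundle.

MRS = 29/31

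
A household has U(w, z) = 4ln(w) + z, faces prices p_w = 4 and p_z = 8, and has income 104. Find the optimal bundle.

MU_w = 4/w, MU_z = 1.
MRS = 4/w ÷ 1.
Tangency: set MRS = p_w/p_z = 4/8 = 0.5.
MRS depends only on w: 4/w = 0.5 ⇒ w* = 4/0.5 = 8.
From the budget, 8·z = 104 − 4·8 = 72, so z* = 9.

w* = 8, z* = 9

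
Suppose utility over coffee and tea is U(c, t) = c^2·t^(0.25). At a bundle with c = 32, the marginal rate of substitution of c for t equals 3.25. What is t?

t = 13

MU_c = 2·c·t^(0.25) and MU_t = 0.25·c^2·t^(-0.75).
MRS = MU_c/MU_t = (8)·t/c.
Substitute c = 32: MRS = t/4. Setting t/4 = 3.25 gives t = 3.25·4 = 13.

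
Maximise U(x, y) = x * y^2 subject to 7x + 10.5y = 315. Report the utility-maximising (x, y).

MU_x = y^2 and MU_y = 2·x·y.
MRS = MU_x/MU_y = (1/2)·y/x.
Tangency: set MRS = p_x/p_y = 7/10.5 = 2/3.
So (1/2)·y/x = 2/3, i.e. y = (4/3)·x.
Substitute into the budget 7·x + 10.5·y = 315: 21·x = 315, so x* = 15.
Then y* = (4/3)·15 = 20.

x* = 15, y* = 20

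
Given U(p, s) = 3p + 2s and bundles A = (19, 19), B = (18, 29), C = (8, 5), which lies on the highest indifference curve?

Evaluate utility at each bundle:
U(A) = 95.
U(B) = 112.
U(C) = 34.
Highest utility is B, so B ≻ A ≻ C.

Bundle B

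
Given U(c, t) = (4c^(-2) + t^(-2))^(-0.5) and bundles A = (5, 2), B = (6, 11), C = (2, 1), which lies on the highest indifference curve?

Bundle B

Evaluate utility at each bundle:
U(A) = 1.562.
U(B) = 2.894.
U(C) = 0.707.
Highest utility is B, so B ≻ A ≻ C.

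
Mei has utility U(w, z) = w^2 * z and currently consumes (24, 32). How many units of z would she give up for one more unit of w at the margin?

MU_w = 2·w·z and MU_z = w^2.
MRS = MU_w/MU_z = (2/1)·z/w.
At (24, 32): MRS = 8/3.
So at (24, 32) the consumer would give up 8/3 units of z for one more unit of w.

MRS = 8/3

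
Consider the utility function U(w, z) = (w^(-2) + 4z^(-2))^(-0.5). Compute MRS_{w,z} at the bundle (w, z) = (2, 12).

For CES with ρ = -2, MRS = (1/4)·(z/w)^3.
At (2, 12): MRS = 54.
That is, one extra unit of w is worth 54 units of z at the margin.

MRS = 54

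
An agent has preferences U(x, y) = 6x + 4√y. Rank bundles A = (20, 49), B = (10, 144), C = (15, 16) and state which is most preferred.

Evaluate utility at each bundle:
U(A) = 148.000.
U(B) = 108.000.
U(C) = 106.000.
Highest utility is A, so A ≻ B ≻ C.

Bundle A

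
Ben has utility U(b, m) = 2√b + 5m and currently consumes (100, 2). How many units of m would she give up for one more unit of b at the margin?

MRS = 1/50

MU_b = 2/(2√b), MU_m = 5.
MRS = 2/(2√b) ÷ 5.
At (100, 2): MRS = 1/50.
That is, one extra unit of b is worth 1/50 units of m at the margin.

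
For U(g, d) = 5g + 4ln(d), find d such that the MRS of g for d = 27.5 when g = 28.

d = 22

MU_g = 5, MU_d = 4/d.
MRS = 5 ÷ (4/d).
MRS depends only on d: 1.25·d = 27.5 ⇒ d = 27.5/1.25 = 22.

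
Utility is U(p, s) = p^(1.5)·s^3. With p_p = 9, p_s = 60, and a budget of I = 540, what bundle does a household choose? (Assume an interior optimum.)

MU_p = 1.5·√p·s^3 and MU_s = 3·p^(1.5)·s^2.
MRS = MU_p/MU_s = (0.5)·s/p.
Tangency: set MRS = p_p/p_s = 9/60 = 0.15.
So (0.5)·s/p = 0.15, i.e. s = 0.3·p.
Substitute into the budget 9·p + 60·s = 540: 27·p = 540, so p* = 20.
Then s* = 0.3·20 = 6.

p* = 20, s* = 6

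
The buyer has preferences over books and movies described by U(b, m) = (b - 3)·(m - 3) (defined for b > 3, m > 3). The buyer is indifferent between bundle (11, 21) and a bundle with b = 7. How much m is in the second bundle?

m = 39

U(11, 21) = 144.
Set U(7, m) = 144 and solve.
With b = 7: (7 − 3) = 4, so (m − 3) = 144/4 = 36.
So m = 3 + 36 = 39.
Check: U(7, 39) = 144.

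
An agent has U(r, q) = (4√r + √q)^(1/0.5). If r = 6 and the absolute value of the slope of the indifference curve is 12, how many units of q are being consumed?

q = 54

For CES with ρ = 0.5, MRS = (4/1)·√(q/r).
Setting (4/1)·√(q/6) = 12 gives √(q/6) = 3, so q/6 = 9 and q = 54.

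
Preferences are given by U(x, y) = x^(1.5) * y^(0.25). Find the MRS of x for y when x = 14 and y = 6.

MU_x = 1.5·√x·y^(0.25) and MU_y = 0.25·x^(1.5)·y^(-0.75).
MRS = MU_x/MU_y = (6)·y/x.
At (14, 6): MRS = 18/7.
That is, one extra unit of x is worth 18/7 units of y at the margin.

MRS = 18/7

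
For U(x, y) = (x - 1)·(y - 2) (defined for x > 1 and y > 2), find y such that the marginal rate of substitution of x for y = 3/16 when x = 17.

y = 5

MU_x = (y−2), MU_y = (x−1).
MRS = (y−2)/(x−1).
Substitute x = 17: MRS = (y − 2)/16. Setting this equal to 3/16 gives y − 2 = (3/16)·16 = 3, so y = 5.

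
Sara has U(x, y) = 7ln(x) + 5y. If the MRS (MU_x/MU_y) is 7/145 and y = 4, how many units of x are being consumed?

MU_x = 7/x, MU_y = 5.
MRS = 7/x ÷ 5.
MRS depends only on x: 1.4/x = 7/145 ⇒ x = 1.4/(7/145) = 29.

x = 29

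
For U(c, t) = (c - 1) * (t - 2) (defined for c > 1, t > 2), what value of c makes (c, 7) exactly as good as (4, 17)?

c = 10

U(4, 17) = 45.
Set U(c, 7) = 45 and solve.
With t = 7: (7 − 2) = 5, so (c − 1) = 45/5 = 9.
So c = 1 + 9 = 10.
Check: U(10, 7) = 45.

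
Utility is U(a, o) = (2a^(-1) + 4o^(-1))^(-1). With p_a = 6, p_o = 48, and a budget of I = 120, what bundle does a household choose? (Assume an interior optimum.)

a* = 4, o* = 2

For CES with ρ = -1, MRS = (2/4)·(o/a)^2.
Tangency: set MRS = p_a/p_o = 6/48 = 0.125.
So (o/a)^2 = 0.25; taking the square root, o/a = 0.5, i.e. o = 0.5·a.
Substitute into the budget 6·a + 48·o = 120: 30·a = 120, so a* = 4 and o* = 0.5·4 = 2.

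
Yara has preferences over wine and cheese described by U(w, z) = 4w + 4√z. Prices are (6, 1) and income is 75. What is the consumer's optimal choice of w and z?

MU_w = 4, MU_z = 4/(2√z).
MRS = 4 ÷ (4/(2√z)).
Tangency: set MRS = p_w/p_z = 6/1 = 6.
MRS depends only on z: 2·√z = 6 ⇒ √z = 6/2 = 3 ⇒ z* = 9.
From the budget, 6·w = 75 − 1·9 = 66, so w* = 11.

w* = 11, z* = 9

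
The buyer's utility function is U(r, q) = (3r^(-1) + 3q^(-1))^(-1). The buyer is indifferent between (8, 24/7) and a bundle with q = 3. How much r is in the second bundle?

U depends on (r, q) only through S = 3r^(-1) + 3q^(-1), so equal utility means equal S. At (8, 24/7): S = 1.25.
With q = 3: 3·3^(-1) = 1, so 3r^(-1) = 1.25 − 1 = 0.25, i.e. r^(-1) = 1/12.
Hence r = 1/(1/12) = 12.
Check: U(12, 3) = 0.8.

r = 12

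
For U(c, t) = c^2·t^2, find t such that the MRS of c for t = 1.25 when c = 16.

t = 20

MU_c = 2·c·t^2 and MU_t = 2·c^2·t.
MRS = MU_c/MU_t = t/c.
Substitute c = 16: MRS = t/16. Setting t/16 = 1.25 gives t = 1.25·16 = 20.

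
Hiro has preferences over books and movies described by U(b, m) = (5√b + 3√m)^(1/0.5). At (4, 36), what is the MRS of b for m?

For CES with ρ = 0.5, MRS = (5/3)·√(m/b).
At (4, 36): MRS = 5.
So at (4, 36) the consumer would give up 5 units of m for one more unit of b.

MRS = 5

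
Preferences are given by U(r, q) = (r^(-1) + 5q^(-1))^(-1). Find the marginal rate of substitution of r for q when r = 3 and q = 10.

MRS = 20/9

For CES with ρ = -1, MRS = (1/5)·(q/r)^2.
At (3, 10): MRS = 20/9.
That is, one extra unit of r is worth 20/9 units of q at the margin.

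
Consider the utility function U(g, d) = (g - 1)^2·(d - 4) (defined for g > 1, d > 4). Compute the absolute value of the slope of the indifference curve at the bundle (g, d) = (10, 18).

MU_g = 2·(g−1)·(d−4), MU_d = (g−1)^2.
MRS = (2/1)·(d−4)/(g−1).
At (10, 18): MRS = 28/9.
That is, one extra unit of g is worth 28/9 units of d at the margin.

MRS = 28/9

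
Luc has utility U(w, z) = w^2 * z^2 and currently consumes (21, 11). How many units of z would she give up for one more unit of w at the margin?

MRS = 11/21

MU_w = 2·w·z^2 and MU_z = 2·w^2·z.
MRS = MU_w/MU_z = z/w.
At (21, 11): MRS = 11/21.
That is, one extra unit of w is worth 11/21 units of z at the margin.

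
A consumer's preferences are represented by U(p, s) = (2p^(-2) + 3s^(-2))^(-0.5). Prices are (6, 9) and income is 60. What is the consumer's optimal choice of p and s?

p* = 4, s* = 4

For CES with ρ = -2, MRS = (2/3)·(s/p)^3.
Tangency: set MRS = p_p/p_s = 6/9 = 2/3.
So (s/p)^3 = 1; taking the cube root, s/p = 1, i.e. s = p.
Substitute into the budget 6·p + 9·s = 60: 15·p = 60, so p* = 4 and s* = 4.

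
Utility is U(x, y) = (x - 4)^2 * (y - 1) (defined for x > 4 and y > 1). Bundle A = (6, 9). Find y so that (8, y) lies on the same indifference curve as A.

y = 3

U(6, 9) = 32.
Set U(8, y) = 32 and solve.
With x = 8: (8 − 4)^2 = 16, so (y − 1) = 32/16 = 2.
So y = 1 + 2 = 3.
Check: U(8, 3) = 32.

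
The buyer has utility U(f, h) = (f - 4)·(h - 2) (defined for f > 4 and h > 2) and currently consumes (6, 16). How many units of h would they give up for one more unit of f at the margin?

MRS = 7

MU_f = (h−2), MU_h = (f−4).
MRS = (h−2)/(f−4).
At (6, 16): MRS = 7.
That is, one extra unit of f is worth 7 units of h at the margin.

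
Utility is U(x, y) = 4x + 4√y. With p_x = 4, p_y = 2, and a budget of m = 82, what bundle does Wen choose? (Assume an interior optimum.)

MU_x = 4, MU_y = 4/(2√y).
MRS = 4 ÷ (4/(2√y)).
Tangency: set MRS = p_x/p_y = 4/2 = 2.
MRS depends only on y: 2·√y = 2 ⇒ √y = 2/2 = 1 ⇒ y* = 1.
From the budget, 4·x = 82 − 2·1 = 80, so x* = 20.

x* = 20, y* = 1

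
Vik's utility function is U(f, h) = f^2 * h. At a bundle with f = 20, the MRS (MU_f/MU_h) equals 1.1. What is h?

MU_f = 2·f·h and MU_h = f^2.
MRS = MU_f/MU_h = (2/1)·h/f.
Substitute f = 20: MRS = h/10. Setting h/10 = 1.1 gives h = 1.1·10 = 11.

h = 11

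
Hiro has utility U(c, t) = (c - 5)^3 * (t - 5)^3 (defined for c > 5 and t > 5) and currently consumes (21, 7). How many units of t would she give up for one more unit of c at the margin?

MRS = 0.125

MU_c = 3·(c−5)^2·(t−5)^3, MU_t = 3·(c−5)^3·(t−5)^2.
MRS = (t−5)/(c−5).
At (21, 7): MRS = 0.125.
So at (21, 7) the consumer would give up 0.125 units of t for one more unit of c.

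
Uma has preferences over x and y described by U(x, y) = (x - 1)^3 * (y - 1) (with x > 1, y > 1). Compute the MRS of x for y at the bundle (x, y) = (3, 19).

MU_x = 3·(x−1)^2·(y−1), MU_y = (x−1)^3.
MRS = (3/1)·(y−1)/(x−1).
At (3, 19): MRS = 27.
The indifference curve has slope −27 at this bundle.

MRS = 27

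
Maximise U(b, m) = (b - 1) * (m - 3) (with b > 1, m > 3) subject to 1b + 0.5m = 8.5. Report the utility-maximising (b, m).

MU_b = (m−3), MU_m = (b−1).
MRS = (m−3)/(b−1).
Tangency: set MRS = p_b/p_m = 1/0.5 = 2.
So (m − 3)/(b − 1) = 2, i.e. (m − 3) = 2·(b − 1).
Rewrite the budget in excess-of-subsistence terms: 1·(b − 1) + 0.5·(m − 3) = 8.5 − 1·1 − 0.5·3 = 6.
Substituting, 2·(b − 1) = 6, so b − 1 = 3 and b* = 4.
Then m − 3 = 2·3 = 6, so m* = 9.

b* = 4, m* = 9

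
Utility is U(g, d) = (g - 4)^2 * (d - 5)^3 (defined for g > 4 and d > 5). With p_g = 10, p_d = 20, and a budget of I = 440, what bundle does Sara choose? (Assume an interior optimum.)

g* = 16, d* = 14

MU_g = 2·(g−4)·(d−5)^3, MU_d = 3·(g−4)^2·(d−5)^2.
MRS = (2/3)·(d−5)/(g−4).
Tangency: set MRS = p_g/p_d = 10/20 = 0.5.
So (2/3)·(d − 5)/(g − 4) = 0.5, i.e. (d − 5) = 0.75·(g − 4).
Rewrite the budget in excess-of-subsistence terms: 10·(g − 4) + 20·(d − 5) = 440 − 10·4 − 20·5 = 300.
Substituting, 25·(g − 4) = 300, so g − 4 = 12 and g* = 16.
Then d − 5 = 0.75·12 = 9, so d* = 14.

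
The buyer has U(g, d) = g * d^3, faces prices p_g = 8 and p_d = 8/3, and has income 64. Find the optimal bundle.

MU_g = d^3 and MU_d = 3·g·d^2.
MRS = MU_g/MU_d = (1/3)·d/g.
Tangency: set MRS = p_g/p_d = 8/(8/3) = 3.
So (1/3)·d/g = 3, i.e. d = 9·g.
Substitute into the budget 8·g + (8/3)·d = 64: 32·g = 64, so g* = 2.
Then d* = 9·2 = 18.

g* = 2, d* = 18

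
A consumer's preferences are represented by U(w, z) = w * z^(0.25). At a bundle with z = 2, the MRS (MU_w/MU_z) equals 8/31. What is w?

w = 31

MU_w = z^(0.25) and MU_z = 0.25·w·z^(-0.75).
MRS = MU_w/MU_z = (4)·z/w.
Substitute z = 2: MRS = 8/w. Setting 8/w = 8/31 gives w = 8/(8/31) = 31.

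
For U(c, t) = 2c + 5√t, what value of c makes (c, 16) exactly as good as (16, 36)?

c = 21

U(16, 36) = 62.
Set U(c, 16) = 62 and solve.
With t = 16: √16 = 4, so 2c = 62 − 5·4 = 42 and c = 21.
Check: U(21, 16) = 62.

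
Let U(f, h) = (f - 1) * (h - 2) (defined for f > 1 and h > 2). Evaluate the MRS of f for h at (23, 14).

MU_f = (h−2), MU_h = (f−1).
MRS = (h−2)/(f−1).
At (23, 14): MRS = 6/11.
The indifference curve has slope −6/11 at this bundle.

MRS = 6/11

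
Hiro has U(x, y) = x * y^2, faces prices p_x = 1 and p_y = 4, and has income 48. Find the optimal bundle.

x* = 16, y* = 8

MU_x = y^2 and MU_y = 2·x·y.
MRS = MU_x/MU_y = (1/2)·y/x.
Tangency: set MRS = p_x/p_y = 1/4 = 0.25.
So (1/2)·y/x = 0.25, i.e. y = 0.5·x.
Substitute into the budget 1·x + 4·y = 48: 3·x = 48, so x* = 16.
Then y* = 0.5·16 = 8.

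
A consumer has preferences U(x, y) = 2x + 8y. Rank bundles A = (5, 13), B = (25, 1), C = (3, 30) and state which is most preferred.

Bundle C

Evaluate utility at each bundle:
U(A) = 114.
U(B) = 58.
U(C) = 246.
Highest utility is C, so C ≻ A ≻ B.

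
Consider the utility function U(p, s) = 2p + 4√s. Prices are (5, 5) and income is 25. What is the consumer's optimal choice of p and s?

MU_p = 2, MU_s = 4/(2√s).
MRS = 2 ÷ (4/(2√s)).
Tangency: set MRS = p_p/p_s = 5/5 = 1.
MRS depends only on s: √s = 1 ⇒ √s = 1 ⇒ s* = 1.
From the budget, 5·p = 25 − 5·1 = 20, so p* = 4.

p* = 4, s* = 1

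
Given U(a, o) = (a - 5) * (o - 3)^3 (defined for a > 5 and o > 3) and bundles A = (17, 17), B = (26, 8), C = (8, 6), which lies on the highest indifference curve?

Evaluate utility at each bundle:
U(A) = 32928.
U(B) = 2625.
U(C) = 81.
Highest utility is A, so A ≻ B ≻ C.

Bundle A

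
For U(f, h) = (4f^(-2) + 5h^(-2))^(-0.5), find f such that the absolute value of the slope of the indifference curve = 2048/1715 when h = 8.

For CES with ρ = -2, MRS = (4/5)·(h/f)^3.
Setting (4/5)·(8/f)^3 = 2048/1715 gives (8/f)^3 = 512/343, so 8/f = 8/7 and f = 7.

f = 7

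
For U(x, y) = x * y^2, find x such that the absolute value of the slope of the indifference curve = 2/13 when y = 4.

MU_x = y^2 and MU_y = 2·x·y.
MRS = MU_x/MU_y = (1/2)·y/x.
Substitute y = 4: MRS = 2/x. Setting 2/x = 2/13 gives x = 2/(2/13) = 13.

x = 13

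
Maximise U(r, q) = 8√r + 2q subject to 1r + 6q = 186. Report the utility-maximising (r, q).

r* = 144, q* = 7

MU_r = 8/(2√r), MU_q = 2.
MRS = 8/(2√r) ÷ 2.
Tangency: set MRS = p_r/p_q = 1/6.
MRS depends only on r: 2/√r = 1/6 ⇒ √r = 2/(1/6) = 12 ⇒ r* = 144.
From the budget, 6·q = 186 − 1·144 = 42, so q* = 7.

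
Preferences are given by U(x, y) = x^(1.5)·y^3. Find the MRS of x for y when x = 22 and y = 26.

MU_x = 1.5·√x·y^3 and MU_y = 3·x^(1.5)·y^2.
MRS = MU_x/MU_y = (0.5)·y/x.
At (22, 26): MRS = 13/22.
That is, one extra unit of x is worth 13/22 units of y at the margin.

MRS = 13/22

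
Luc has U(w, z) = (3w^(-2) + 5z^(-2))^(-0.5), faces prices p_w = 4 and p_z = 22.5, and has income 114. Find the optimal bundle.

For CES with ρ = -2, MRS = (3/5)·(z/w)^3.
Tangency: set MRS = p_w/p_z = 4/22.5 = 8/45.
So (z/w)^3 = 8/27; taking the cube root, z/w = 2/3, i.e. z = (2/3)·w.
Substitute into the budget 4·w + 22.5·z = 114: 19·w = 114, so w* = 6 and z* = (2/3)·6 = 4.

w* = 6, z* = 4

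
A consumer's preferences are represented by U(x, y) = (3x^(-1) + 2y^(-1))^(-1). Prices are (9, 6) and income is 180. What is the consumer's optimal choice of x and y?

For CES with ρ = -1, MRS = (3/2)·(y/x)^2.
Tangency: set MRS = p_x/p_y = 9/6 = 1.5.
So (y/x)^2 = 1; taking the square root, y/x = 1, i.e. y = x.
Substitute into the budget 9·x + 6·y = 180: 15·x = 180, so x* = 12 and y* = 12.

x* = 12, y* = 12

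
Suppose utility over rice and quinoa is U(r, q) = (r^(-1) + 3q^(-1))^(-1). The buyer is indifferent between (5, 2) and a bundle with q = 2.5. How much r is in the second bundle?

U depends on (r, q) only through S = r^(-1) + 3q^(-1), so equal utility means equal S. At (5, 2): S = 1.7.
With q = 2.5: 3·2.5^(-1) = 1.2, so r^(-1) = 1.7 − 1.2 = 0.5.
Hence r = 1/0.5 = 2.
Check: U(2, 2.5) = 0.5882.

r = 2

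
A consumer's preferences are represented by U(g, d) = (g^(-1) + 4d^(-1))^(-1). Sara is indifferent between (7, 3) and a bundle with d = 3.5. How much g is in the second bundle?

U depends on (g, d) only through S = g^(-1) + 4d^(-1), so equal utility means equal S. At (7, 3): S = 31/21.
With d = 3.5: 4·3.5^(-1) = 8/7, so g^(-1) = 31/21 − 8/7 = 1/3.
Hence g = 1/(1/3) = 3.
Check: U(3, 3.5) = 0.6774.

g = 3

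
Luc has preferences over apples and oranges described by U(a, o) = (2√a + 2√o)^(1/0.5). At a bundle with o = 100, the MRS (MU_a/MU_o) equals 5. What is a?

For CES with ρ = 0.5, MRS = √(o/a).
Setting √(100/a) = 5 gives 100/a = 25 and a = 4.

a = 4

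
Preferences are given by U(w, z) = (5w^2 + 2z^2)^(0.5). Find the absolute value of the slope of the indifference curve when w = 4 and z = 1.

MRS = 10

For CES with ρ = 2, MRS = (5/2)·(z/w)^(-1).
At (4, 1): MRS = 10.
So at (4, 1) the consumer would give up 10 units of z for one more unit of w.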